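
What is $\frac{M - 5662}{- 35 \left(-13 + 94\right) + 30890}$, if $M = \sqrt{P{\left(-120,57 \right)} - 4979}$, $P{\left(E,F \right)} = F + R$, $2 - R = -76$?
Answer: $- \frac{5662}{28055} + \frac{2 i \sqrt{1211}}{28055} \approx -0.20182 + 0.0024808 i$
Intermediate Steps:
$R = 78$ ($R = 2 - -76 = 2 + 76 = 78$)
$P{\left(E,F \right)} = 78 + F$ ($P{\left(E,F \right)} = F + 78 = 78 + F$)
$M = 2 i \sqrt{1211}$ ($M = \sqrt{\left(78 + 57\right) - 4979} = \sqrt{135 - 4979} = \sqrt{-4844} = 2 i \sqrt{1211} \approx 69.599 i$)
$\frac{M - 5662}{- 35 \left(-13 + 94\right) + 30890} = \frac{2 i \sqrt{1211} - 5662}{- 35 \left(-13 + 94\right) + 30890} = \frac{-5662 + 2 i \sqrt{1211}}{\left(-35\right) 81 + 30890} = \frac{-5662 + 2 i \sqrt{1211}}{-2835 + 30890} = \frac{-5662 + 2 i \sqrt{1211}}{28055} = \left(-5662 + 2 i \sqrt{1211}\right) \frac{1}{28055} = - \frac{5662}{28055} + \frac{2 i \sqrt{1211}}{28055}$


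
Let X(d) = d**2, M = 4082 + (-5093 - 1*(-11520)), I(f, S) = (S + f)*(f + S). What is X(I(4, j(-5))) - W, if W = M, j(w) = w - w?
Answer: -10253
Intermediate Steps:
j(w) = 0
I(f, S) = (S + f)**2 (I(f, S) = (S + f)*(S + f) = (S + f)**2)
M = 10509 (M = 4082 + (-5093 + 11520) = 4082 + 6427 = 10509)
W = 10509
X(I(4, j(-5))) - W = ((0 + 4)**2)**2 - 1*10509 = (4**2)**2 - 10509 = 16**2 - 10509 = 256 - 10509 = -10253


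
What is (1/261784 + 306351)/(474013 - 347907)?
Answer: 80197790185/33012533104 ≈ 2.4293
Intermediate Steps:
(1/261784 + 306351)/(474013 - 347907) = (1/261784 + 306351)/126106 = (80197790185/261784)*(1/126106) = 80197790185/33012533104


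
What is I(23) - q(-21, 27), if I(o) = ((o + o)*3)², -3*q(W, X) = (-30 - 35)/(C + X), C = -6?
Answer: 1199707/63 ≈ 19043.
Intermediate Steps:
q(W, X) = 65/(3*(-6 + X)) (q(W, X) = -(-30 - 35)/(3*(-6 + X)) = -(-65)/(3*(-6 + X)) = 65/(3*(-6 + X)))
I(o) = 36*o² (I(o) = ((2*o)*3)² = (6*o)² = 36*o²)
I(23) - q(-21, 27) = 36*23² - 65/(3*(-6 + 27)) = 36*529 - 65/(3*21) = 19044 - 65/(3*21) = 19044 - 1*65/63 = 19044 - 65/63 = 1199707/63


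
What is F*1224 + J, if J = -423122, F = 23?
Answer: -394970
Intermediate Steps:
F*1224 + J = 23*1224 - 423122 = 28152 - 423122 = -394970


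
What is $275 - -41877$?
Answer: $42152$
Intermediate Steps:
$275 - -41877 = 275 + 41877 = 42152$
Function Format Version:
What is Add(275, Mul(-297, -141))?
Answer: 42152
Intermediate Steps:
Add(275, Mul(-297, -141)) = Add(275, 41877) = 42152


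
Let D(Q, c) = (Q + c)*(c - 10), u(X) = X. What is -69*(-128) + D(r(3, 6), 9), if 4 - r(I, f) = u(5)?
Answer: 8824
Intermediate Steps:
r(I, f) = -1 (r(I, f) = 4 - 1*5 = 4 - 5 = -1)
D(Q, c) = (-10 + c)*(Q + c) (D(Q, c) = (Q + c)*(-10 + c) = (-10 + c)*(Q + c))
-69*(-128) + D(r(3, 6), 9) = -69*(-128) + (9**2 - 10*(-1) - 10*9 - 1*9) = 8832 + (81 + 10 - 90 - 9) = 8832 - 8 = 8824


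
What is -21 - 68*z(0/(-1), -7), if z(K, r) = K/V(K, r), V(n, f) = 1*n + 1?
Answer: -21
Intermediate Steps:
V(n, f) = 1 + n (V(n, f) = n + 1 = 1 + n)
z(K, r) = K/(1 + K)
-21 - 68*z(0/(-1), -7) = -21 - 68*0/(-1)/(1 + 0/(-1)) = -21 - 68*0*(-1)/(1 + 0*(-1)) = -21 - 0/(1 + 0) = -21 - 0/1 = -21 - 0 = -21 - 68*0 = -21 + 0 = -21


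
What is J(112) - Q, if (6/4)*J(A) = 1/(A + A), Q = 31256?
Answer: -10502015/336 ≈ -31256.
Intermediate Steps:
J(A) = 1/(3*A) (J(A) = 2/(3*(A + A)) = 2/(3*((2*A))) = 2*(1/(2*A))/3 = 1/(3*A))
J(112) - Q = (⅓)/112 - 1*31256 = (⅓)*(1/112) - 31256 = 1/336 - 31256 = -10502015/336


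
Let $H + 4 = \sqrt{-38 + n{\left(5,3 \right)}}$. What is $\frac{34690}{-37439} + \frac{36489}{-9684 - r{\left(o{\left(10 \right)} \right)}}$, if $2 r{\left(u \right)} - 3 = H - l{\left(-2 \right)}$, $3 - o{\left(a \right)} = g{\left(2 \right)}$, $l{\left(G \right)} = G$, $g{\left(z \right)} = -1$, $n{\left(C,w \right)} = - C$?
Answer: $\frac{2 \left(- 17345 \sqrt{43} + 1702066976 i\right)}{37439 \left(\sqrt{43} - 19369 i\right)} \approx -4.6943 + 0.0012756 i$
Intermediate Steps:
$o{\left(a \right)} = 4$ ($o{\left(a \right)} = 3 - -1 = 3 + 1 = 4$)
$H = -4 + i \sqrt{43}$ ($H = -4 + \sqrt{-38 - 5} = -4 + \sqrt{-43} = -4 + i \sqrt{43} \approx -4.0 + 6.5574 i$)
$r{\left(u \right)} = \frac{1}{2} + \frac{i \sqrt{43}}{2}$ ($r{\left(u \right)} = \frac{3}{2} + \frac{\left(-4 + i \sqrt{43}\right) - -2}{2} = \frac{3}{2} + \frac{\left(-4 + i \sqrt{43}\right) + 2}{2} = \frac{3}{2} + \frac{-2 + i \sqrt{43}}{2} = \frac{3}{2} - \left(1 - \frac{i \sqrt{43}}{2}\right) = \frac{1}{2} + \frac{i \sqrt{43}}{2}$)
$\frac{34690}{-37439} + \frac{36489}{-9684 - r{\left(o{\left(10 \right)} \right)}} = \frac{34690}{-37439} + \frac{36489}{-9684 - \left(\frac{1}{2} + \frac{i \sqrt{43}}{2}\right)} = 34690 \left(- \frac{1}{37439}\right) + \frac{36489}{-9684 - \left(\frac{1}{2} + \frac{i \sqrt{43}}{2}\right)} = - \frac{34690}{37439} + \frac{36489}{- \frac{19369}{2} - \frac{i \sqrt{43}}{2}}$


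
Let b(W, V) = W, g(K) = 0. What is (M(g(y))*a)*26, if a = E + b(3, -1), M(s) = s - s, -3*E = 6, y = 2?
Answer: 0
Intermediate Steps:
E = -2 (E = -1/3*6 = -2)
M(s) = 0
a = 1 (a = -2 + 3 = 1)
(M(g(y))*a)*26 = (0*1)*26 = 0*26 = 0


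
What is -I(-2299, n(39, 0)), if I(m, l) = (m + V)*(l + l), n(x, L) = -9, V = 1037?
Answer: -22716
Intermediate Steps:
I(m, l) = 2*l*(1037 + m) (I(m, l) = (m + 1037)*(l + l) = (1037 + m)*(2*l) = 2*l*(1037 + m))
-I(-2299, n(39, 0)) = -2*(-9)*(1037 - 2299) = -2*(-9)*(-1262) = -1*22716 = -22716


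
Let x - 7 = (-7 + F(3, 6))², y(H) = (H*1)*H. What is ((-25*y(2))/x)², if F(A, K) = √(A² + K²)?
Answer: 190210000/1907161 + 84840000*√5/1907161 ≈ 199.21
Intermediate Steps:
y(H) = H² (y(H) = H*H = H²)
x = 7 + (-7 + 3*√5)² (x = 7 + (-7 + √(3² + 6²))² = 7 + (-7 + √(9 + 36))² = 7 + (-7 + √45)² = 7 + (-7 + 3*√5)² ≈ 7.0851)
((-25*y(2))/x)² = ((-25*2²)/(101 - 42*√5))² = ((-25*4)/(101 - 42*√5))² = (-100/(101 - 42*√5))² = 10000/(101 - 42*√5)²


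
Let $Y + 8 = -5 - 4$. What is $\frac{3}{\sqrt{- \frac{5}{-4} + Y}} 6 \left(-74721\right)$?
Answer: $\frac{896652 i \sqrt{7}}{7} \approx 3.389 \cdot 10^{5} i$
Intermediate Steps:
$Y = -17$ ($Y = -8 - 9 = -17$)
$\frac{3}{\sqrt{- \frac{5}{-4} + Y}} 6 \left(-74721\right) = \frac{3}{\sqrt{- \frac{5}{-4} - 17}} \cdot 6 \left(-74721\right) = \frac{3}{\sqrt{\left(-5\right) \left(- \frac{1}{4}\right) - 17}} \cdot 6 \left(-74721\right) = \frac{3}{\sqrt{\frac{5}{4} - 17}} \cdot 6 \left(-74721\right) = \frac{3}{\sqrt{- \frac{63}{4}}} \cdot 6 \left(-74721\right) = \frac{3}{\frac{3}{2} i \sqrt{7}} \cdot 6 \left(-74721\right) = 3 \left(- \frac{2 i \sqrt{7}}{21}\right) 6 \left(-74721\right) = - \frac{2 i \sqrt{7}}{7} \cdot 6 \left(-74721\right) = - \frac{12 i \sqrt{7}}{7} \left(-74721\right) = \frac{896652 i \sqrt{7}}{7}$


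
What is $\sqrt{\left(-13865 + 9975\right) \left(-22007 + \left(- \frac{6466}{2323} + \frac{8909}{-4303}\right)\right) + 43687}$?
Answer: $\frac{\sqrt{8559903284721344762687}}{9995869} \approx 9255.8$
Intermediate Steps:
$\sqrt{\left(-13865 + 9975\right) \left(-22007 + \left(- \frac{6466}{2323} + \frac{8909}{-4303}\right)\right) + 43687} = \sqrt{- 3890 \left(-22007 + \left(\left(-6466\right) \frac{1}{2323} + 8909 \left(- \frac{1}{4303}\right)\right)\right) + 43687} = \sqrt{- 3890 \left(-22007 - \frac{48518805}{9995869}\right) + 43687} = \sqrt{\left(-3890\right) \left(- \frac{220027607888}{9995869}\right) + 43687} = \sqrt{\frac{855907394684320}{9995869} + 43687} = \sqrt{\frac{856344084213323}{9995869}} = \frac{\sqrt{8559903284721344762687}}{9995869}$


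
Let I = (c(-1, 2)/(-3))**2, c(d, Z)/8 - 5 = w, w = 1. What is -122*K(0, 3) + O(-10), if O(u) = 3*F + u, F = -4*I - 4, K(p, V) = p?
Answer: -3094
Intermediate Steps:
c(d, Z) = 48 (c(d, Z) = 40 + 8*1 = 40 + 8 = 48)
I = 256 (I = (48/(-3))**2 = (48*(-1/3))**2 = (-16)**2 = 256)
F = -1028 (F = -4*256 - 4 = -1024 - 4 = -1028)
O(u) = -3084 + u (O(u) = 3*(-1028) + u = -3084 + u)
-122*K(0, 3) + O(-10) = -122*0 + (-3084 - 10) = 0 - 3094 = -3094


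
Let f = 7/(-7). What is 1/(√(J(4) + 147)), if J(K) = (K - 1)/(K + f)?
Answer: √37/74 ≈ 0.082199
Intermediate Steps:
f = -1 (f = 7*(-⅐) = -1)
J(K) = 1 (J(K) = (K - 1)/(K - 1) = (-1 + K)/(-1 + K) = 1)
1/(√(J(4) + 147)) = 1/(√(1 + 147)) = 1/(√148) = 1/(2*√37) = √37/74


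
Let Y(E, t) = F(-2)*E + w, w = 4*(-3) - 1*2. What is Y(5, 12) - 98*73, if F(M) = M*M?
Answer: -7148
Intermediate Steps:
F(M) = M²
w = -14 (w = -12 - 2 = -14)
Y(E, t) = -14 + 4*E (Y(E, t) = (-2)²*E - 14 = 4*E - 14 = -14 + 4*E)
Y(5, 12) - 98*73 = (-14 + 4*5) - 98*73 = (-14 + 20) - 7154 = 6 - 7154 = -7148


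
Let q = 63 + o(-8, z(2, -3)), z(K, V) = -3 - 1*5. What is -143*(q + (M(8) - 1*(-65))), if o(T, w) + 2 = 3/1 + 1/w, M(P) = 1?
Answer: -148577/8 ≈ -18572.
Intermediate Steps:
z(K, V) = -8 (z(K, V) = -3 - 5 = -8)
o(T, w) = 1 + 1/w (o(T, w) = -2 + (3/1 + 1/w) = -2 + (3*1 + 1/w) = -2 + (3 + 1/w) = 1 + 1/w)
q = 511/8 (q = 63 + (1 - 8)/(-8) = 63 - ⅛*(-7) = 63 + 7/8 = 511/8 ≈ 63.875)
-143*(q + (M(8) - 1*(-65))) = -143*(511/8 + (1 - 1*(-65))) = -143*(511/8 + (1 + 65)) = -143*(511/8 + 66) = -143*1039/8 = -148577/8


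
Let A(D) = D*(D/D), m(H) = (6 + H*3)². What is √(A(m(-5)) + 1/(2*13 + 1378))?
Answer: 5*√177411/234 ≈ 9.0000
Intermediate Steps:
m(H) = (6 + 3*H)²
A(D) = D (A(D) = D*1 = D)
√(A(m(-5)) + 1/(2*13 + 1378)) = √(9*(2 - 5)² + 1/(2*13 + 1378)) = √(9*(-3)² + 1/(26 + 1378)) = √(9*9 + 1/1404) = √(81 + 1/1404) = √(113725/1404) = 5*√177411/234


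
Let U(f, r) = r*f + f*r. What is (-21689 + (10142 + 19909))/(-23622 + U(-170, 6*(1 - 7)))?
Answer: -4181/5691 ≈ -0.73467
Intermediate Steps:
U(f, r) = 2*f*r (U(f, r) = f*r + f*r = 2*f*r)
(-21689 + (10142 + 19909))/(-23622 + U(-170, 6*(1 - 7))) = (-21689 + (10142 + 19909))/(-23622 + 2*(-170)*(6*(1 - 7))) = (-21689 + 30051)/(-23622 + 2*(-170)*(6*(-6))) = 8362/(-23622 + 2*(-170)*(-36)) = 8362/(-23622 + 12240) = 8362/(-11382) = 8362*(-1/11382) = -4181/5691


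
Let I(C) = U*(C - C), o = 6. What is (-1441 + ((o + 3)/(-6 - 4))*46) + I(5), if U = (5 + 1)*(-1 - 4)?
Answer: -7412/5 ≈ -1482.4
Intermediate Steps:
U = -30 (U = 6*(-5) = -30)
I(C) = 0 (I(C) = -30*(C - C) = -30*0 = 0)
(-1441 + ((o + 3)/(-6 - 4))*46) + I(5) = (-1441 + ((6 + 3)/(-6 - 4))*46) + 0 = (-1441 + (9/(-10))*46) + 0 = (-1441 + (9*(-⅒))*46) + 0 = (-1441 - 9/10*46) + 0 = (-1441 - 207/5) + 0 = -7412/5 + 0 = -7412/5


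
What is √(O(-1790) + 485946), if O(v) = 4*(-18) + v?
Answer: 2*√121021 ≈ 695.76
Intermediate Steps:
O(v) = -72 + v
√(O(-1790) + 485946) = √((-72 - 1790) + 485946) = √(-1862 + 485946) = √484084 = 2*√121021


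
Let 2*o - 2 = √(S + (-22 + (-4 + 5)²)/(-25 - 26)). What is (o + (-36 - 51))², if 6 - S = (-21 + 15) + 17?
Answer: (2924 - I*√1326)²/1156 ≈ 7394.9 - 184.21*I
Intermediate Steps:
S = -5 (S = 6 - ((-21 + 15) + 17) = 6 - (-6 + 17) = 6 - 1*11 = 6 - 11 = -5)
o = 1 + I*√1326/34 (o = 1 + √(-5 + (-22 + (-4 + 5)²)/(-25 - 26))/2 = 1 + √(-5 + (-22 + 1²)/(-51))/2 = 1 + √(-5 + (-22 + 1)*(-1/51))/2 = 1 + √(-5 - 21*(-1/51))/2 = 1 + √(-5 + 7/17)/2 = 1 + √(-78/17)/2 = 1 + (I*√1326/17)/2 = 1 + I*√1326/34 ≈ 1.0 + 1.071*I)
(o + (-36 - 51))² = ((1 + I*√1326/34) + (-36 - 51))² = ((1 + I*√1326/34) - 87)² = (-86 + I*√1326/34)²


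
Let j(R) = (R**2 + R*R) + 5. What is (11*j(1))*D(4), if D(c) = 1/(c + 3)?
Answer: 11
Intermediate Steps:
D(c) = 1/(3 + c)
j(R) = 5 + 2*R**2 (j(R) = (R**2 + R**2) + 5 = 2*R**2 + 5 = 5 + 2*R**2)
(11*j(1))*D(4) = (11*(5 + 2*1**2))/(3 + 4) = (11*(5 + 2*1))/7 = (11*(5 + 2))*(1/7) = (11*7)*(1/7) = 77*(1/7) = 11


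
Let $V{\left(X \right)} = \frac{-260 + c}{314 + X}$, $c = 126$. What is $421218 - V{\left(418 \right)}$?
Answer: $\frac{154165855}{366} \approx 4.2122 \cdot 10^{5}$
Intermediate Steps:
$V{\left(X \right)} = - \frac{134}{314 + X}$ ($V{\left(X \right)} = \frac{-260 + 126}{314 + X} = - \frac{134}{314 + X}$)
$421218 - V{\left(418 \right)} = 421218 - - \frac{134}{314 + 418} = 421218 - - \frac{134}{732} = 421218 - \left(-134\right) \frac{1}{732} = 421218 - - \frac{67}{366} = 421218 + \frac{67}{366} = \frac{154165855}{366}$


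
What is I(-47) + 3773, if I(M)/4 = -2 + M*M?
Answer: 12601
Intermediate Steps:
I(M) = -8 + 4*M**2 (I(M) = 4*(-2 + M*M) = 4*(-2 + M**2) = -8 + 4*M**2)
I(-47) + 3773 = (-8 + 4*(-47)**2) + 3773 = (-8 + 4*2209) + 3773 = (-8 + 8836) + 3773 = 8828 + 3773 = 12601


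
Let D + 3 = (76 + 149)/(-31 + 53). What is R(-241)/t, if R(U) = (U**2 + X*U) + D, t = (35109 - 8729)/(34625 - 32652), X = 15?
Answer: 2364464903/580360 ≈ 4074.1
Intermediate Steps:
D = 159/22 (D = -3 + (76 + 149)/(-31 + 53) = -3 + 225/22 = 159/22 ≈ 7.2273)
t = 26380/1973 ≈ 13.370
R(U) = 159/22 + U**2 + 15*U (R(U) = (U**2 + 15*U) + 159/22 = 159/22 + U**2 + 15*U)
R(-241)/t = (159/22 + (-241)**2 + 15*(-241))/(26380/1973) = (159/22 + 58081 - 3615)*(1973/26380) = (1198411/22)*(1973/26380) = 2364464903/580360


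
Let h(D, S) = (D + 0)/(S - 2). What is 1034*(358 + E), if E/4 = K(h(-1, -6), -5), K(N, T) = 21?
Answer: 457028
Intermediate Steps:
h(D, S) = D/(-2 + S)
E = 84 (E = 4*21 = 84)
1034*(358 + E) = 1034*(358 + 84) = 1034*442 = 457028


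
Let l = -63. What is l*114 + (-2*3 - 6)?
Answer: -7194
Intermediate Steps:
l*114 + (-2*3 - 6) = -63*114 + (-2*3 - 6) = -7182 + (-6 - 6) = -7182 - 12 = -7194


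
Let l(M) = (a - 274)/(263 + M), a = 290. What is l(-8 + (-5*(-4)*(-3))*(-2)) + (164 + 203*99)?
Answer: 7597891/375 ≈ 20261.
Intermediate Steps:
l(M) = 16/(263 + M) (l(M) = (290 - 274)/(263 + M) = 16/(263 + M))
l(-8 + (-5*(-4)*(-3))*(-2)) + (164 + 203*99) = 16/(263 + (-8 + (-5*(-4)*(-3))*(-2))) + (164 + 203*99) = 16/(263 + (-8 + (20*(-3))*(-2))) + (164 + 20097) = 16/(263 + (-8 - 60*(-2))) + 20261 = 16/(263 + (-8 + 120)) + 20261 = 16/(263 + 112) + 20261 = 16/375 + 20261 = 7597891/375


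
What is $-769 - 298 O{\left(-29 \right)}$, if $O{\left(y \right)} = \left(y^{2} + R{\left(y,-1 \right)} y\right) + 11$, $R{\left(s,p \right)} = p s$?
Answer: $-4047$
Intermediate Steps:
$O{\left(y \right)} = 11$ ($O{\left(y \right)} = \left(y^{2} + - y y\right) + 11 = \left(y^{2} - y^{2}\right) + 11 = 0 + 11 = 11$)
$-769 - 298 O{\left(-29 \right)} = -769 - 3278 = -4047$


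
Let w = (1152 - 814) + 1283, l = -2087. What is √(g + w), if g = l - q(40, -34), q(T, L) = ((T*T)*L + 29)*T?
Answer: √2174374 ≈ 1474.6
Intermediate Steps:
q(T, L) = T*(29 + L*T²) (q(T, L) = (T²*L + 29)*T = (L*T² + 29)*T = (29 + L*T²)*T = T*(29 + L*T²))
g = 2172753 (g = -2087 - 40*(29 - 34*40²) = -2087 - 40*(29 - 34*1600) = -2087 - 40*(29 - 54400) = -2087 - 40*(-54371) = -2087 - 1*(-2174840) = -2087 + 2174840 = 2172753)
w = 1621 (w = 338 + 1283 = 1621)
√(g + w) = √(2172753 + 1621) = √2174374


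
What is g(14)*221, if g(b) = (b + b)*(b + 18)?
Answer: 198016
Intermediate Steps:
g(b) = 2*b*(18 + b) (g(b) = (2*b)*(18 + b) = 2*b*(18 + b))
g(14)*221 = (2*14*(18 + 14))*221 = (2*14*32)*221 = 896*221 = 198016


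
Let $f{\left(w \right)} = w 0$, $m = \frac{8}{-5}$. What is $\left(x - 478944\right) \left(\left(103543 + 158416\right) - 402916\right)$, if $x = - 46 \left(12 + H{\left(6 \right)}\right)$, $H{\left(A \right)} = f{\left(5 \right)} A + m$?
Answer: $\frac{337889716184}{5} \approx 6.7578 \cdot 10^{10}$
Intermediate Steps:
$m = - \frac{8}{5}$ ($m = 8 \left(- \frac{1}{5}\right) = - \frac{8}{5} \approx -1.6$)
$f{\left(w \right)} = 0$
$H{\left(A \right)} = - \frac{8}{5}$ ($H{\left(A \right)} = 0 A - \frac{8}{5} = 0 - \frac{8}{5} = - \frac{8}{5}$)
$x = - \frac{2392}{5}$ ($x = - 46 \left(12 - \frac{8}{5}\right) = \left(-46\right) \frac{52}{5} = - \frac{2392}{5} \approx -478.4$)
$\left(x - 478944\right) \left(\left(103543 + 158416\right) - 402916\right) = \left(- \frac{2392}{5} - 478944\right) \left(\left(103543 + 158416\right) - 402916\right) = - \frac{2397112 \left(261959 - 402916\right)}{5} = \left(- \frac{2397112}{5}\right) \left(-140957\right) = \frac{337889716184}{5}$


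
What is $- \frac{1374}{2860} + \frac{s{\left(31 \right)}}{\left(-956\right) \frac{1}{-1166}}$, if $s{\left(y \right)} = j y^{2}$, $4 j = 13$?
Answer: $\frac{5206987813}{1367080} \approx 3808.8$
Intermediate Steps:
$j = \frac{13}{4}$ ($j = \frac{1}{4} \cdot 13 = \frac{13}{4} \approx 3.25$)
$s{\left(y \right)} = \frac{13 y^{2}}{4}$
$- \frac{1374}{2860} + \frac{s{\left(31 \right)}}{\left(-956\right) \frac{1}{-1166}} = - \frac{1374}{2860} + \frac{\frac{13}{4} \cdot 31^{2}}{\left(-956\right) \frac{1}{-1166}} = \left(-1374\right) \frac{1}{2860} + \frac{\frac{13}{4} \cdot 961}{\left(-956\right) \left(- \frac{1}{1166}\right)} = - \frac{687}{1430} + \frac{12493}{4 \cdot \frac{478}{583}} = - \frac{687}{1430} + \frac{12493}{4} \cdot \frac{583}{478} = - \frac{687}{1430} + \frac{7283419}{1912} = \frac{5206987813}{1367080}$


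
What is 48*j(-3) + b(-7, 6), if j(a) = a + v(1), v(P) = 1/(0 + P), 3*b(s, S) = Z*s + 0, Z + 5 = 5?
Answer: -96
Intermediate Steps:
Z = 0 (Z = -5 + 5 = 0)
b(s, S) = 0 (b(s, S) = (0*s + 0)/3 = (0 + 0)/3 = (⅓)*0 = 0)
v(P) = 1/P
j(a) = 1 + a (j(a) = a + 1/1 = a + 1 = 1 + a)
48*j(-3) + b(-7, 6) = 48*(1 - 3) + 0 = 48*(-2) + 0 = -96 + 0 = -96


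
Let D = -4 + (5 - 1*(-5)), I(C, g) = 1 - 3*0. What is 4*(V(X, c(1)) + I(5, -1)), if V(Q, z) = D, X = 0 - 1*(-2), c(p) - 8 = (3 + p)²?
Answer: 28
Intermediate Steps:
c(p) = 8 + (3 + p)²
X = 2 (X = 0 + 2 = 2)
I(C, g) = 1 (I(C, g) = 1 + 0 = 1)
D = 6 (D = -4 + (5 + 5) = -4 + 10 = 6)
V(Q, z) = 6
4*(V(X, c(1)) + I(5, -1)) = 4*(6 + 1) = 4*7 = 28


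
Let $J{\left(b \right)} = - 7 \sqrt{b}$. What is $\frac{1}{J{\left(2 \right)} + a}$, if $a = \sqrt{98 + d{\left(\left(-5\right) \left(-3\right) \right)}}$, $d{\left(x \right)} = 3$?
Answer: $\frac{1}{\sqrt{101} - 7 \sqrt{2}} \approx 6.6498$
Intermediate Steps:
$a = \sqrt{101}$ ($a = \sqrt{98 + 3} = \sqrt{101} \approx 10.05$)
$\frac{1}{J{\left(2 \right)} + a} = \frac{1}{- 7 \sqrt{2} + \sqrt{101}} = \frac{1}{\sqrt{101} - 7 \sqrt{2}}$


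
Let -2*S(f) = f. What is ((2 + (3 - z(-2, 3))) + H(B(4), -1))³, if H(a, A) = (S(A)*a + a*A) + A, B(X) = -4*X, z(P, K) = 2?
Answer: 1000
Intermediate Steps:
S(f) = -f/2
H(a, A) = A + A*a/2 (H(a, A) = ((-A/2)*a + a*A) + A = (-A*a/2 + A*a) + A = A*a/2 + A = A + A*a/2)
((2 + (3 - z(-2, 3))) + H(B(4), -1))³ = ((2 + (3 - 1*2)) + (½)*(-1)*(2 - 4*4))³ = ((2 + (3 - 2)) + (½)*(-1)*(2 - 16))³ = ((2 + 1) + (½)*(-1)*(-14))³ = (3 + 7)³ = 10³ = 1000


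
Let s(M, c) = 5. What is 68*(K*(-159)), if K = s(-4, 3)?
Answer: -54060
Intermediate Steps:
K = 5
68*(K*(-159)) = 68*(5*(-159)) = 68*(-795) = -54060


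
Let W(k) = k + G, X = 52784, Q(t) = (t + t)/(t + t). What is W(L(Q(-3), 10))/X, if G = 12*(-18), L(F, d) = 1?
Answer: -215/52784 ≈ -0.0040732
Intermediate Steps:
Q(t) = 1 (Q(t) = (2*t)/((2*t)) = (2*t)*(1/(2*t)) = 1)
G = -216
W(k) = -216 + k (W(k) = k - 216 = -216 + k)
W(L(Q(-3), 10))/X = (-216 + 1)/52784 = -215*1/52784 = -215/52784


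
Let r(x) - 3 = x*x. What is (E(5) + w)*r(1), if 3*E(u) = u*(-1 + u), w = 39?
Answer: 548/3 ≈ 182.67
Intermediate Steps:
r(x) = 3 + x² (r(x) = 3 + x*x = 3 + x²)
E(u) = u*(-1 + u)/3 (E(u) = (u*(-1 + u))/3 = u*(-1 + u)/3)
(E(5) + w)*r(1) = ((⅓)*5*(-1 + 5) + 39)*(3 + 1²) = ((⅓)*5*4 + 39)*(3 + 1) = (20/3 + 39)*4 = (137/3)*4 = 548/3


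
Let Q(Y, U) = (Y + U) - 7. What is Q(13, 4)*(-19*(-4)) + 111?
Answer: 871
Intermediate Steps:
Q(Y, U) = -7 + U + Y (Q(Y, U) = (U + Y) - 7 = -7 + U + Y)
Q(13, 4)*(-19*(-4)) + 111 = (-7 + 4 + 13)*(-19*(-4)) + 111 = 10*76 + 111 = 760 + 111 = 871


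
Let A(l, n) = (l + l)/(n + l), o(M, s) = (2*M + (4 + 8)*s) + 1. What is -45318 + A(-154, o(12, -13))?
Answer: -12915322/285 ≈ -45317.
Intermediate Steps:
o(M, s) = 1 + 2*M + 12*s (o(M, s) = (2*M + 12*s) + 1 = 1 + 2*M + 12*s)
A(l, n) = 2*l/(l + n) (A(l, n) = (2*l)/(l + n) = 2*l/(l + n))
-45318 + A(-154, o(12, -13)) = -45318 + 2*(-154)/(-154 + (1 + 2*12 + 12*(-13))) = -45318 + 2*(-154)/(-154 + (1 + 24 - 156)) = -45318 + 2*(-154)/(-154 - 131) = -45318 + 2*(-154)/(-285) = -45318 + 2*(-154)*(-1/285) = -45318 + 308/285 = -12915322/285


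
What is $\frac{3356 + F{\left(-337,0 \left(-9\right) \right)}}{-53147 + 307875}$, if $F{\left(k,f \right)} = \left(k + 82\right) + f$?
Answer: $\frac{3101}{254728} \approx 0.012174$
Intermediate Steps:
$F{\left(k,f \right)} = 82 + f + k$ ($F{\left(k,f \right)} = \left(82 + k\right) + f = 82 + f + k$)
$\frac{3356 + F{\left(-337,0 \left(-9\right) \right)}}{-53147 + 307875} = \frac{3356 + \left(82 + 0 \left(-9\right) - 337\right)}{-53147 + 307875} = \frac{3356 + \left(82 + 0 - 337\right)}{254728} = \left(3356 - 255\right) \frac{1}{254728} = 3101 \cdot \frac{1}{254728} = \frac{3101}{254728}$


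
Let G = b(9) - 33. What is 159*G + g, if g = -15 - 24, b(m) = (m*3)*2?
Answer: 3300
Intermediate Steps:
b(m) = 6*m (b(m) = (3*m)*2 = 6*m)
g = -39
G = 21 (G = 6*9 - 33 = 54 - 33 = 21)
159*G + g = 159*21 - 39 = 3339 - 39 = 3300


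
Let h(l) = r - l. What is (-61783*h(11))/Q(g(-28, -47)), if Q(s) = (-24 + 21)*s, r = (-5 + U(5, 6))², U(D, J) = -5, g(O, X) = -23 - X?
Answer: 5498687/72 ≈ 76371.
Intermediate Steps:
r = 100 (r = (-5 - 5)² = (-10)² = 100)
Q(s) = -3*s
h(l) = 100 - l
(-61783*h(11))/Q(g(-28, -47)) = (-61783*(100 - 1*11))/((-3*(-23 - 1*(-47)))) = (-61783*(100 - 11))/((-3*(-23 + 47))) = (-61783*89)/((-3*24)) = -5498687/(-72) = -5498687*(-1/72) = 5498687/72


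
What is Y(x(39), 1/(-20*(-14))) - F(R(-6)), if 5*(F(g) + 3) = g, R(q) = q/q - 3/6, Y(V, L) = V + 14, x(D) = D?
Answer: 559/10 ≈ 55.900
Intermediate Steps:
Y(V, L) = 14 + V
R(q) = 1/2 (R(q) = 1 - 3*1/6 = 1 - 1/2 = 1/2)
F(g) = -3 + g/5
Y(x(39), 1/(-20*(-14))) - F(R(-6)) = (14 + 39) - (-3 + (1/5)*(1/2)) = 53 - (-3 + 1/10) = 53 - 1*(-29/10) = 53 + 29/10 = 559/10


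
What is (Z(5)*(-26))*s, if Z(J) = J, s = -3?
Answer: 390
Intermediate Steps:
(Z(5)*(-26))*s = (5*(-26))*(-3) = -130*(-3) = 390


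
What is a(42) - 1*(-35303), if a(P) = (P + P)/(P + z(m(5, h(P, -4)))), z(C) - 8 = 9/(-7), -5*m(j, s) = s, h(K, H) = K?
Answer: 12038911/341 ≈ 35305.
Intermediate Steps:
m(j, s) = -s/5
z(C) = 47/7 (z(C) = 8 + 9/(-7) = 8 + 9*(-⅐) = 8 - 9/7 = 47/7)
a(P) = 2*P/(47/7 + P) (a(P) = (P + P)/(P + 47/7) = (2*P)/(47/7 + P) = 2*P/(47/7 + P))
a(42) - 1*(-35303) = 14*42/(47 + 7*42) - 1*(-35303) = 14*42/(47 + 294) + 35303 = 14*42/341 + 35303 = 14*42*(1/341) + 35303 = 588/341 + 35303 = 12038911/341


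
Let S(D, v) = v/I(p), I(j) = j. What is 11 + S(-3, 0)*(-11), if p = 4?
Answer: 11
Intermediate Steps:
S(D, v) = v/4
11 + S(-3, 0)*(-11) = 11 + ((¼)*0)*(-11) = 11 + 0*(-11) = 11 + 0 = 11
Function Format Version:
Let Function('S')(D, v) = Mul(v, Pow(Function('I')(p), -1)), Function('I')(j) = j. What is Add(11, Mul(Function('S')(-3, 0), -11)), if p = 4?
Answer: 11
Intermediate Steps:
Function('S')(D, v) = Mul(Rational(1, 4), v) (Function('S')(D, v) = Mul(v, Pow(4, -1)) = Mul(v, Rational(1, 4)) = Mul(Rational(1, 4), v))
Add(11, Mul(Function('S')(-3, 0), -11)) = Add(11, Mul(Mul(Rational(1, 4), 0), -11)) = Add(11, Mul(0, -11)) = Add(11, 0) = 11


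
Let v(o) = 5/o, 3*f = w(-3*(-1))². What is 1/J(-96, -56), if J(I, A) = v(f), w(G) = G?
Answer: ⅗ ≈ 0.60000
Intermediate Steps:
f = 3 (f = (-3*(-1))²/3 = (⅓)*3² = (⅓)*9 = 3)
J(I, A) = 5/3
1/J(-96, -56) = 1/(5/3) = ⅗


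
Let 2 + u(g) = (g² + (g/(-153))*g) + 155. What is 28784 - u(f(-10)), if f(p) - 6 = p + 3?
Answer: 4380391/153 ≈ 28630.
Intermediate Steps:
f(p) = 9 + p (f(p) = 6 + (p + 3) = 6 + (3 + p) = 9 + p)
u(g) = 153 + 152*g²/153 (u(g) = -2 + ((g² + (g/(-153))*g) + 155) = -2 + ((g² + (g*(-1/153))*g) + 155) = -2 + ((g² + (-g/153)*g) + 155) = -2 + ((g² - g²/153) + 155) = -2 + (152*g²/153 + 155) = -2 + (155 + 152*g²/153) = 153 + 152*g²/153)
28784 - u(f(-10)) = 28784 - (153 + 152*(9 - 10)²/153) = 28784 - (153 + (152/153)*(-1)²) = 28784 - (153 + (152/153)*1) = 28784 - (153 + 152/153) = 28784 - 1*23561/153 = 28784 - 23561/153 = 4380391/153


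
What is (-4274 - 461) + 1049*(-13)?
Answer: -18372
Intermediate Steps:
(-4274 - 461) + 1049*(-13) = -4735 - 13637 = -18372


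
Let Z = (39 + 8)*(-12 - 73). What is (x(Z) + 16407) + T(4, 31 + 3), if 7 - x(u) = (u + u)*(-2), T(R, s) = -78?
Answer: 356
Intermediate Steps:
Z = -3995 (Z = 47*(-85) = -3995)
x(u) = 7 + 4*u (x(u) = 7 - (u + u)*(-2) = 7 - 2*u*(-2) = 7 - (-4)*u = 7 + 4*u)
(x(Z) + 16407) + T(4, 31 + 3) = ((7 + 4*(-3995)) + 16407) - 78 = ((7 - 15980) + 16407) - 78 = (-15973 + 16407) - 78 = 434 - 78 = 356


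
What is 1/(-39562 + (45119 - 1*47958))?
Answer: -1/42401 ≈ -2.3584e-5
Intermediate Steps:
1/(-39562 + (45119 - 1*47958)) = 1/(-39562 + (45119 - 47958)) = 1/(-39562 - 2839) = 1/(-42401) = -1/42401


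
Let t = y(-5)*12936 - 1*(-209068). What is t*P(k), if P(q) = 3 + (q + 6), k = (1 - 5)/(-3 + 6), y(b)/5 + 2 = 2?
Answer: 4808564/3 ≈ 1.6029e+6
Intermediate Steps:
y(b) = 0 (y(b) = -10 + 5*2 = -10 + 10 = 0)
k = -4/3 ≈ -1.3333
P(q) = 9 + q (P(q) = 3 + (6 + q) = 9 + q)
t = 209068 (t = 0*12936 - 1*(-209068) = 0 + 209068 = 209068)
t*P(k) = 209068*(9 - 4/3) = 209068*(23/3) = 4808564/3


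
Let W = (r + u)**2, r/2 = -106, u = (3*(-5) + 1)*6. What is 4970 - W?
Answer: -82646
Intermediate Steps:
u = -84 (u = (-15 + 1)*6 = -14*6 = -84)
r = -212 (r = 2*(-106) = -212)
W = 87616 (W = (-212 - 84)**2 = (-296)**2 = 87616)
4970 - W = 4970 - 1*87616 = 4970 - 87616 = -82646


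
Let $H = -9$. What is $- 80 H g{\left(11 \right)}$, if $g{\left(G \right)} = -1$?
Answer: $-720$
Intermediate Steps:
$- 80 H g{\left(11 \right)} = \left(-80\right) \left(-9\right) \left(-1\right) = 720 \left(-1\right) = -720$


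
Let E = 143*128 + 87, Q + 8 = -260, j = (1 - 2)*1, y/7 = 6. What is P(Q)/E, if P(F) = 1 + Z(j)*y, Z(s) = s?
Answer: -41/18391 ≈ -0.0022294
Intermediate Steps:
y = 42 (y = 7*6 = 42)
j = -1 (j = -1*1 = -1)
Q = -268 (Q = -8 - 260 = -268)
E = 18391 (E = 18304 + 87 = 18391)
P(F) = -41 (P(F) = 1 - 1*42 = 1 - 42 = -41)
P(Q)/E = -41/18391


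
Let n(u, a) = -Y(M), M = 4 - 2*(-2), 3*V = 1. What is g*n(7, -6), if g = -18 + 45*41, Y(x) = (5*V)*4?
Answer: -12180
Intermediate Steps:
V = 1/3 (V = (1/3)*1 = 1/3 ≈ 0.33333)
M = 8 (M = 4 + 4 = 8)
Y(x) = 20/3 (Y(x) = (5*(1/3))*4 = (5/3)*4 = 20/3)
n(u, a) = -20/3 (n(u, a) = -1*20/3 = -20/3)
g = 1827 (g = -18 + 1845 = 1827)
g*n(7, -6) = 1827*(-20/3) = -12180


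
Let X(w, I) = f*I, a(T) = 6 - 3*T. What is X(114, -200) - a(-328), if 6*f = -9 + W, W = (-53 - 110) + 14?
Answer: 12830/3 ≈ 4276.7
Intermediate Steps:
W = -149 (W = -163 + 14 = -149)
f = -79/3 (f = (-9 - 149)/6 = (⅙)*(-158) = -79/3 ≈ -26.333)
X(w, I) = -79*I/3
X(114, -200) - a(-328) = -79/3*(-200) - (6 - 3*(-328)) = 15800/3 - (6 + 984) = 15800/3 - 1*990 = 15800/3 - 990 = 12830/3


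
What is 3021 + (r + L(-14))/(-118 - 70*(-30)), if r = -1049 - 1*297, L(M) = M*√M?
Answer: 2993138/991 - 7*I*√14/991 ≈ 3020.3 - 0.026429*I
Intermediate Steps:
L(M) = M^(3/2)
r = -1346 (r = -1049 - 297 = -1346)
3021 + (r + L(-14))/(-118 - 70*(-30)) = 3021 + (-1346 + (-14)^(3/2))/(-118 - 70*(-30)) = 3021 + (-1346 - 14*I*√14)/(-118 + 2100) = 3021 + (-1346 - 14*I*√14)/1982 = 3021 + (-1346 - 14*I*√14)*(1/1982) = 3021 + (-673/991 - 7*I*√14/991) = 2993138/991 - 7*I*√14/991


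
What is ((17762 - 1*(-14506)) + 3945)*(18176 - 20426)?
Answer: -81479250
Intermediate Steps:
((17762 - 1*(-14506)) + 3945)*(18176 - 20426) = ((17762 + 14506) + 3945)*(-2250) = (32268 + 3945)*(-2250) = 36213*(-2250) = -81479250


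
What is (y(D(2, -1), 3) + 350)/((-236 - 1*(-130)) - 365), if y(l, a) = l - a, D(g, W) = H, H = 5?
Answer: -352/471 ≈ -0.74735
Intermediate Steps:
D(g, W) = 5
(y(D(2, -1), 3) + 350)/((-236 - 1*(-130)) - 365) = ((5 - 1*3) + 350)/((-236 - 1*(-130)) - 365) = ((5 - 3) + 350)/((-236 + 130) - 365) = (2 + 350)/(-106 - 365) = 352/(-471) = 352*(-1/471) = -352/471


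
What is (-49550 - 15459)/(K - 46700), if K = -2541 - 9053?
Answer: 65009/58294 ≈ 1.1152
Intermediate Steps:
K = -11594
(-49550 - 15459)/(K - 46700) = (-49550 - 15459)/(-11594 - 46700) = -65009/(-58294) = -65009*(-1/58294) = 65009/58294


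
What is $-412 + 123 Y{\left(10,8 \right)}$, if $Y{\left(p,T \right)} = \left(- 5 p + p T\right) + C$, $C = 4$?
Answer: $3770$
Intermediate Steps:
$Y{\left(p,T \right)} = 4 - 5 p + T p$ ($Y{\left(p,T \right)} = \left(- 5 p + p T\right) + 4 = \left(- 5 p + T p\right) + 4 = 4 - 5 p + T p$)
$-412 + 123 Y{\left(10,8 \right)} = -412 + 123 \left(4 - 50 + 8 \cdot 10\right) = -412 + 123 \left(4 - 50 + 80\right) = -412 + 123 \cdot 34 = -412 + 4182 = 3770$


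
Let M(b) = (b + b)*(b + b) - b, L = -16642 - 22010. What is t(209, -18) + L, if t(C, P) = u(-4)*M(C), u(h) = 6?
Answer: 1008438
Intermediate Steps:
L = -38652
M(b) = -b + 4*b**2 (M(b) = (2*b)*(2*b) - b = 4*b**2 - b = -b + 4*b**2)
t(C, P) = 6*C*(-1 + 4*C) (t(C, P) = 6*(C*(-1 + 4*C)) = 6*C*(-1 + 4*C))
t(209, -18) + L = 6*209*(-1 + 4*209) - 38652 = 6*209*(-1 + 836) - 38652 = 6*209*835 - 38652 = 1047090 - 38652 = 1008438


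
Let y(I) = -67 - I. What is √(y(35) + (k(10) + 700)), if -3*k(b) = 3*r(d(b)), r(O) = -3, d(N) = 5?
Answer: √601 ≈ 24.515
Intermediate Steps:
k(b) = 3 (k(b) = -(-3) = -⅓*(-9) = 3)
√(y(35) + (k(10) + 700)) = √((-67 - 1*35) + (3 + 700)) = √((-67 - 35) + 703) = √(-102 + 703) = √601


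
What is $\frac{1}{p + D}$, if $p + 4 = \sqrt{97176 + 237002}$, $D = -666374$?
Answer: $- \frac{333189}{222029652353} - \frac{\sqrt{334178}}{444059304706} \approx -1.502 \cdot 10^{-6}$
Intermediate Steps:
$p = -4 + \sqrt{334178}$ ($p = -4 + \sqrt{97176 + 237002} = -4 + \sqrt{334178} \approx 574.08$)
$\frac{1}{p + D} = \frac{1}{\left(-4 + \sqrt{334178}\right) - 666374} = \frac{1}{-666378 + \sqrt{334178}}$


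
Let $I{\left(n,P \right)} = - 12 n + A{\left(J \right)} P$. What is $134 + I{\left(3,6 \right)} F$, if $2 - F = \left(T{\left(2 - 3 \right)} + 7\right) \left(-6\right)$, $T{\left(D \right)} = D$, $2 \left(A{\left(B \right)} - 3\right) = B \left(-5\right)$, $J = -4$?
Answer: $1730$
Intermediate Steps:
$A{\left(B \right)} = 3 - \frac{5 B}{2}$ ($A{\left(B \right)} = 3 + \frac{B \left(-5\right)}{2} = 3 + \frac{\left(-5\right) B}{2} = 3 - \frac{5 B}{2}$)
$I{\left(n,P \right)} = - 12 n + 13 P$ ($I{\left(n,P \right)} = - 12 n + \left(3 - -10\right) P = - 12 n + \left(3 + 10\right) P = - 12 n + 13 P$)
$F = 38$ ($F = 2 - \left(\left(2 - 3\right) + 7\right) \left(-6\right) = 2 - \left(-1 + 7\right) \left(-6\right) = 2 - 6 \left(-6\right) = 2 - -36 = 2 + 36 = 38$)
$134 + I{\left(3,6 \right)} F = 134 + \left(\left(-12\right) 3 + 13 \cdot 6\right) 38 = 134 + \left(-36 + 78\right) 38 = 134 + 42 \cdot 38 = 134 + 1596 = 1730$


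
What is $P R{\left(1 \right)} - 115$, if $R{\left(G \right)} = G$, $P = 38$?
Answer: $-77$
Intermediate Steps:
$P R{\left(1 \right)} - 115 = 38 \cdot 1 - 115 = 38 - 115 = -77$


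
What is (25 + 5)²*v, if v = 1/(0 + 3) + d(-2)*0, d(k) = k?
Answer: 300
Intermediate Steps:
v = ⅓ (v = 1/(0 + 3) - 2*0 = 1/3 + 0 = ⅓ + 0 = ⅓ ≈ 0.33333)
(25 + 5)²*v = (25 + 5)²*(⅓) = 30²*(⅓) = 900*(⅓) = 300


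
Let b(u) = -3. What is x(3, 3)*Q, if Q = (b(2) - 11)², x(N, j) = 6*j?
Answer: 3528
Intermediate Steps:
Q = 196 (Q = (-3 - 11)² = (-14)² = 196)
x(3, 3)*Q = (6*3)*196 = 18*196 = 3528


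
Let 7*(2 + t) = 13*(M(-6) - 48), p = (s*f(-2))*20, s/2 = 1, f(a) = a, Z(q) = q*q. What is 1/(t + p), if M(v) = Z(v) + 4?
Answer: -7/678 ≈ -0.010324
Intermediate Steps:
Z(q) = q**2
s = 2 (s = 2*1 = 2)
M(v) = 4 + v**2 (M(v) = v**2 + 4 = 4 + v**2)
p = -80 (p = (2*(-2))*20 = -4*20 = -80)
t = -118/7 (t = -2 + (13*((4 + (-6)**2) - 48))/7 = -2 + (13*((4 + 36) - 48))/7 = -2 + (13*(40 - 48))/7 = -2 + (13*(-8))/7 = -2 + (1/7)*(-104) = -2 - 104/7 = -118/7 ≈ -16.857)
1/(t + p) = 1/(-118/7 - 80) = 1/(-678/7) = -7/678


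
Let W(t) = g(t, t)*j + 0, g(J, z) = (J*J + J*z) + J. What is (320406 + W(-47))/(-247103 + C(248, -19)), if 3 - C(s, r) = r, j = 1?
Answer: -324777/247081 ≈ -1.3145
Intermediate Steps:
g(J, z) = J + J**2 + J*z (g(J, z) = (J**2 + J*z) + J = J + J**2 + J*z)
C(s, r) = 3 - r
W(t) = t*(1 + 2*t) (W(t) = (t*(1 + t + t))*1 + 0 = (t*(1 + 2*t))*1 + 0 = t*(1 + 2*t) + 0 = t*(1 + 2*t))
(320406 + W(-47))/(-247103 + C(248, -19)) = (320406 - 47*(1 + 2*(-47)))/(-247103 + (3 - 1*(-19))) = (320406 - 47*(1 - 94))/(-247103 + (3 + 19)) = (320406 - 47*(-93))/(-247103 + 22) = (320406 + 4371)/(-247081) = 324777*(-1/247081) = -324777/247081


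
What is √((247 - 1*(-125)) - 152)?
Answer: 2*√55 ≈ 14.832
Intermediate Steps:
√((247 - 1*(-125)) - 152) = √((247 + 125) - 152) = √(372 - 152) = √220 = 2*√55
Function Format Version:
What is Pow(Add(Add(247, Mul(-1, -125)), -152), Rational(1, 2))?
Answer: Mul(2, Pow(55, Rational(1, 2))) ≈ 14.832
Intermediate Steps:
Pow(Add(Add(247, Mul(-1, -125)), -152), Rational(1, 2)) = Pow(Add(Add(247, 125), -152), Rational(1, 2)) = Pow(Add(372, -152), Rational(1, 2)) = Pow(220, Rational(1, 2)) = Mul(2, Pow(55, Rational(1, 2)))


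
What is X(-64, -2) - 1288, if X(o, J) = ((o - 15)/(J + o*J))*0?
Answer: -1288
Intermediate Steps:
X(o, J) = 0 (X(o, J) = ((-15 + o)/(J + J*o))*0 = 0)
X(-64, -2) - 1288 = 0 - 1288 = -1288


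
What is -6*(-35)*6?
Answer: 1260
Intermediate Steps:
-6*(-35)*6 = 210*6 = 1260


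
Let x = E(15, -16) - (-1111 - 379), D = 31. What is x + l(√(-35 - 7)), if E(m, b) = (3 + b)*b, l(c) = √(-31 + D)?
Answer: 1698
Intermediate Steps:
l(c) = 0 (l(c) = √(-31 + 31) = √0 = 0)
E(m, b) = b*(3 + b)
x = 1698 (x = -16*(3 - 16) - (-1111 - 379) = -16*(-13) - 1*(-1490) = 208 + 1490 = 1698)
x + l(√(-35 - 7)) = 1698 + 0 = 1698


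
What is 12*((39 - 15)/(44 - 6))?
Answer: 144/19 ≈ 7.5789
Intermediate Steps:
12*((39 - 15)/(44 - 6)) = 12*(24/38) = 12*(24*(1/38)) = 12*(12/19) = 144/19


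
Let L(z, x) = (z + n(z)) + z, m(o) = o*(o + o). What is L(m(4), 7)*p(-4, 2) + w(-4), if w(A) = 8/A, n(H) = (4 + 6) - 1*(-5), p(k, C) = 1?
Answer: 77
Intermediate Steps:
n(H) = 15 (n(H) = 10 + 5 = 15)
m(o) = 2*o² (m(o) = o*(2*o) = 2*o²)
L(z, x) = 15 + 2*z (L(z, x) = (z + 15) + z = (15 + z) + z = 15 + 2*z)
L(m(4), 7)*p(-4, 2) + w(-4) = (15 + 2*(2*4²))*1 + 8/(-4) = (15 + 2*(2*16))*1 + 8*(-¼) = (15 + 2*32)*1 - 2 = (15 + 64)*1 - 2 = 79*1 - 2 = 79 - 2 = 77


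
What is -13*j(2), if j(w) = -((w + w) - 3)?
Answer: 13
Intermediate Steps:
j(w) = 3 - 2*w (j(w) = -(2*w - 3) = -(-3 + 2*w) = 3 - 2*w)
-13*j(2) = -13*(3 - 2*2) = -13*(3 - 4) = -13*(-1) = 13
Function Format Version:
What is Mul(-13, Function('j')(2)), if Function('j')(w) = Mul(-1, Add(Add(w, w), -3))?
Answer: 13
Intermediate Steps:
Function('j')(w) = Add(3, Mul(-2, w)) (Function('j')(w) = Mul(-1, Add(Mul(2, w), -3)) = Mul(-1, Add(-3, Mul(2, w))) = Add(3, Mul(-2, w)))
Mul(-13, Function('j')(2)) = Mul(-13, Add(3, Mul(-2, 2))) = Mul(-13, Add(3, -4)) = Mul(-13, -1) = 13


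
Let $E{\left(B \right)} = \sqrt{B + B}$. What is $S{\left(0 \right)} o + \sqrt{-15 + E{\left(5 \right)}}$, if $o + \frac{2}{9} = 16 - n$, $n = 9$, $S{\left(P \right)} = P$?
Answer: $\sqrt{-15 + \sqrt{10}} \approx 3.4406 i$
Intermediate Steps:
$E{\left(B \right)} = \sqrt{2} \sqrt{B}$ ($E{\left(B \right)} = \sqrt{2 B} = \sqrt{2} \sqrt{B}$)
$o = \frac{61}{9}$ ($o = - \frac{2}{9} + \left(16 - 9\right) = - \frac{2}{9} + 7 = \frac{61}{9} \approx 6.7778$)
$S{\left(0 \right)} o + \sqrt{-15 + E{\left(5 \right)}} = 0 \cdot \frac{61}{9} + \sqrt{-15 + \sqrt{2} \sqrt{5}} = 0 + \sqrt{-15 + \sqrt{10}} = \sqrt{-15 + \sqrt{10}}$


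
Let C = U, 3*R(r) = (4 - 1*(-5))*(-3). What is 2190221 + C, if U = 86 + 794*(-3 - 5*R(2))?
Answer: 2223655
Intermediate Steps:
R(r) = -9 (R(r) = ((4 - 1*(-5))*(-3))/3 = ((4 + 5)*(-3))/3 = (9*(-3))/3 = (⅓)*(-27) = -9)
U = 33434 (U = 86 + 794*(-3 - 5*(-9)) = 86 + 794*(-3 + 45) = 86 + 794*42 = 86 + 33348 = 33434)
C = 33434
2190221 + C = 2190221 + 33434 = 2223655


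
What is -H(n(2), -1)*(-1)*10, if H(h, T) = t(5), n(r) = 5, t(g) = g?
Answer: 50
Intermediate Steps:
H(h, T) = 5
-H(n(2), -1)*(-1)*10 = -5*(-1)*10 = -(-5)*10 = -1*(-50) = 50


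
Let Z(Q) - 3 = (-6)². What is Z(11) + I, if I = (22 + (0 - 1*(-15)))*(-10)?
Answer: -331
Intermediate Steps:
Z(Q) = 39 (Z(Q) = 3 + (-6)² = 3 + 36 = 39)
I = -370 (I = (22 + (0 + 15))*(-10) = (22 + 15)*(-10) = 37*(-10) = -370)
Z(11) + I = 39 - 370 = -331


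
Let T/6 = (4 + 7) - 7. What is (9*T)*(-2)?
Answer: -432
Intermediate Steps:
T = 24 (T = 6*((4 + 7) - 7) = 6*(11 - 7) = 6*4 = 24)
(9*T)*(-2) = (9*24)*(-2) = 216*(-2) = -432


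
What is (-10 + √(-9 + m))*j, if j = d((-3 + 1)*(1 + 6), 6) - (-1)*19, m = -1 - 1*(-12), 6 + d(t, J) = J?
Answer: -190 + 19*√2 ≈ -163.13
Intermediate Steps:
d(t, J) = -6 + J
m = 11 (m = -1 + 12 = 11)
j = 19 (j = (-6 + 6) - (-1)*19 = 0 - 1*(-19) = 0 + 19 = 19)
(-10 + √(-9 + m))*j = (-10 + √(-9 + 11))*19 = (-10 + √2)*19 = -190 + 19*√2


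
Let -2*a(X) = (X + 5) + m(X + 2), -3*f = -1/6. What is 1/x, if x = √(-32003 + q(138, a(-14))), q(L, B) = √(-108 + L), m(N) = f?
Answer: -I/√(32003 - √30) ≈ -0.0055904*I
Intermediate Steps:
f = 1/18 (f = -(-1)/(3*6) = -⅓*(-⅙) = 1/18 ≈ 0.055556)
m(N) = 1/18
a(X) = -91/36 - X/2 (a(X) = -((X + 5) + 1/18)/2 = -((5 + X) + 1/18)/2 = -(91/18 + X)/2 = -91/36 - X/2)
x = √(-32003 + √30) (x = √(-32003 + √(-108 + 138)) = √(-32003 + √30) ≈ 178.88*I)
1/x = 1/(√(-32003 + √30)) = (-32003 + √30)^(-½)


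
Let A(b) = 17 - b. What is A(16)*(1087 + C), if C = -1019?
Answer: 68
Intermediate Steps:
A(16)*(1087 + C) = (17 - 1*16)*(1087 - 1019) = (17 - 16)*68 = 1*68 = 68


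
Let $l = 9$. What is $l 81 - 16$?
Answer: $713$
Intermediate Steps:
$l 81 - 16 = 9 \cdot 81 - 16 = 729 - 16 = 713$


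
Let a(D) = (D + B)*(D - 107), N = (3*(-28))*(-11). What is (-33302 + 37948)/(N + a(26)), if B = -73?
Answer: 4646/4731 ≈ 0.98203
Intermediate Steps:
N = 924 (N = -84*(-11) = 924)
a(D) = (-107 + D)*(-73 + D) (a(D) = (D - 73)*(D - 107) = (-73 + D)*(-107 + D) = (-107 + D)*(-73 + D))
(-33302 + 37948)/(N + a(26)) = (-33302 + 37948)/(924 + (7811 + 26² - 180*26)) = 4646/(924 + (7811 + 676 - 4680)) = 4646/(924 + 3807) = 4646/4731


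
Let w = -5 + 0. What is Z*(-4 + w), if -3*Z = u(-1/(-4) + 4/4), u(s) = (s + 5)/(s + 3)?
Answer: 75/17 ≈ 4.4118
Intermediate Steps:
w = -5
u(s) = (5 + s)/(3 + s)
Z = -25/51 (Z = -(5 + (-1/(-4) + 4/4))/(3*(3 + (-1/(-4) + 4/4))) = -(5 + (-1*(-¼) + 4*(¼)))/(3*(3 + (-1*(-¼) + 4*(¼)))) = -(5 + (¼ + 1))/(3*(3 + (¼ + 1))) = -(5 + 5/4)/(3*(3 + 5/4)) = -25/(3*17/4*4) = -4*25/(51*4) = -⅓*25/17 = -25/51 ≈ -0.49020)
Z*(-4 + w) = -25*(-4 - 5)/51 = -25/51*(-9) = 75/17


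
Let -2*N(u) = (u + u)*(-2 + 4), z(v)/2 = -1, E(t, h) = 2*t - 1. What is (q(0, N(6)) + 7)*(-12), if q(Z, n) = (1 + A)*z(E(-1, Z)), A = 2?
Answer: -12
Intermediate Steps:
E(t, h) = -1 + 2*t
z(v) = -2 (z(v) = 2*(-1) = -2)
N(u) = -2*u (N(u) = -(u + u)*(-2 + 4)/2 = -2*u*2/2 = -2*u)
q(Z, n) = -6 (q(Z, n) = (1 + 2)*(-2) = 3*(-2) = -6)
(q(0, N(6)) + 7)*(-12) = (-6 + 7)*(-12) = 1*(-12) = -12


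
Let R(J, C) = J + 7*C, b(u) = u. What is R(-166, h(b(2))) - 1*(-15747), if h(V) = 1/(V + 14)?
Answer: 249303/16 ≈ 15581.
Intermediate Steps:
h(V) = 1/(14 + V)
R(-166, h(b(2))) - 1*(-15747) = (-166 + 7/(14 + 2)) - 1*(-15747) = (-166 + 7/16) + 15747 = -2649/16 + 15747 = 249303/16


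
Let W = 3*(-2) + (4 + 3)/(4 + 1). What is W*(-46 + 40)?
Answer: 138/5 ≈ 27.600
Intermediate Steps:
W = -23/5 (W = -6 + 7/5 = -23/5 ≈ -4.6000)
W*(-46 + 40) = -23*(-46 + 40)/5 = -23/5*(-6) = 138/5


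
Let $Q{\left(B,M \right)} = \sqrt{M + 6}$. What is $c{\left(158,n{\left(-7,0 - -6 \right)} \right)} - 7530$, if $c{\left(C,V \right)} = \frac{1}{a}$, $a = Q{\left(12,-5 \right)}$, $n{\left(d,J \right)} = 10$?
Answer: $-7529$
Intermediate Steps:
$Q{\left(B,M \right)} = \sqrt{6 + M}$
$a = 1$ ($a = \sqrt{6 - 5} = \sqrt{1} = 1$)
$c{\left(C,V \right)} = 1$ ($c{\left(C,V \right)} = 1^{-1} = 1$)
$c{\left(158,n{\left(-7,0 - -6 \right)} \right)} - 7530 = 1 - 7530 = -7529$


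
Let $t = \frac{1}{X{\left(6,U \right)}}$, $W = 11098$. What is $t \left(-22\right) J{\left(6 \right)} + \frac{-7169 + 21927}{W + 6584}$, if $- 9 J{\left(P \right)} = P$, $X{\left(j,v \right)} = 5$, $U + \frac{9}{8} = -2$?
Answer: $\frac{55521}{14735} \approx 3.768$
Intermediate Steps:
$U = - \frac{25}{8}$ ($U = - \frac{9}{8} - 2 = - \frac{25}{8} \approx -3.125$)
$J{\left(P \right)} = - \frac{P}{9}$
$t = \frac{1}{5} \approx 0.2$
$t \left(-22\right) J{\left(6 \right)} + \frac{-7169 + 21927}{W + 6584} = \frac{1}{5} \left(-22\right) \left(\left(- \frac{1}{9}\right) 6\right) + \frac{-7169 + 21927}{11098 + 6584} = \left(- \frac{22}{5}\right) \left(- \frac{2}{3}\right) + \frac{14758}{17682} = \frac{44}{15} + 14758 \cdot \frac{1}{17682} = \frac{44}{15} + \frac{7379}{8841} = \frac{55521}{14735}$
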